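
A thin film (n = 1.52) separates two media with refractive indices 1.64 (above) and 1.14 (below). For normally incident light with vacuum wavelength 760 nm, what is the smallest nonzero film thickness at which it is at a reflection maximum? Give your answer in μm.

0.250 μm

Top surface (1.64 → 1.52): reflection off a lower-index medium gives no phase shift.
At the lower boundary (n = 1.52 to n = 1.14) the reflected ray undergoes no phase shift.
Zero or two π shifts → no net half-wave offset.
For maximum reflection here: 2 n t = m λ.
The smallest nonzero thickness corresponds to m = 1: t = m λ / (2 n) = 1.00 × 760 / (2 × 1.52) = 250 nm.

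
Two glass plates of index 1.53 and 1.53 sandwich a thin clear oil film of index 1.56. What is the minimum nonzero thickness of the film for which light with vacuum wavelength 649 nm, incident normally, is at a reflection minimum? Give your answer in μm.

Ray reflecting at the top interface goes from n = 1.53 toward n = 1.56: a half-wave phase shift.
Bottom surface (1.56 → 1.53): reflection off a lower-index medium gives no phase shift.
Exactly one π shift → a net half-wave offset.
For minimum reflection here: 2 n t = m λ.
Minimum nonzero at m = 1: t = λ / (2 n) = 649 / (2 × 1.56) = 208 nm.

0.208 μm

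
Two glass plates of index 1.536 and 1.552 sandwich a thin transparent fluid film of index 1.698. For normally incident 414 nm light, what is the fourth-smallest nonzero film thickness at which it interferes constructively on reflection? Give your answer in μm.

At the upper boundary (n = 1.536 to n = 1.698) the reflected ray undergoes a half-wave phase shift.
Bottom surface (1.698 → 1.552): reflection off a lower-index medium gives no phase shift.
Exactly one π shift → a net half-wave offset.
With one net inversion, constructive interference in reflection requires 2 n t = (m + ½) λ.
The fourth-smallest nonzero thickness corresponds to m = 3: t = (m + ½) λ / (2 n) = 3.50 × 414 / (2 × 1.698) = 427 nm.

0.427 μm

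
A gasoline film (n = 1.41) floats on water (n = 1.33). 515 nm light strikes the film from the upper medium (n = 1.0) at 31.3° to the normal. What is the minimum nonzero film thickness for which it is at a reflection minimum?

Ray reflecting at the top interface goes from n = 1.0 toward n = 1.41: a half-wave phase shift.
Ray reflecting at the bottom interface goes from n = 1.41 toward n = 1.33: no phase shift.
Net: one phase inversion between the two reflected rays.
With one net inversion, destructive interference in reflection requires 2 n t cos θ_r = m λ.
Snell's law: 1.0 sin 31.3° = 1.41 sin θ_r → sin θ_r = 0.368, cos θ_r = 0.930.
Minimum nonzero at m = 1: t = λ / (2 n cos θ_r) = 515 / (2 × 1.41 × 0.930) = 196 nm.

196 nm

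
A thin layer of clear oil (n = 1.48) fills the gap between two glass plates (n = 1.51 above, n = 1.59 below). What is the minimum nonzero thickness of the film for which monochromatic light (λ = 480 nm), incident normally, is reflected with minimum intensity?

Top surface (1.51 → 1.48): reflection off a lower-index medium gives no phase shift.
Ray reflecting at the bottom interface goes from n = 1.48 toward n = 1.59: a half-wave phase shift.
Net: one phase inversion between the two reflected rays.
For minimum reflection here: 2 n t = m λ.
Minimum nonzero at m = 1: t = λ / (2 n) = 480 / (2 × 1.48) = 162 nm.

162 nm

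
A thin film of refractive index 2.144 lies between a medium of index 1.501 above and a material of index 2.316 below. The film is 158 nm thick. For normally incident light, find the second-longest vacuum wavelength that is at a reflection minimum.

Ray reflecting at the top interface goes from n = 1.501 toward n = 2.144: a half-wave phase shift.
Bottom surface (2.144 → 2.316): reflection off a higher-index medium gives a half-wave phase shift.
Net: no relative phase inversion (both shifts match).
With no net inversion, destructive interference in reflection requires 2 n t = (m + ½) λ.
λ = 2 n t / (m + ½). The second-longest wavelength is m = 1: λ = 2 × 2.144 × 158 / 1.50 = 452 nm.

452 nm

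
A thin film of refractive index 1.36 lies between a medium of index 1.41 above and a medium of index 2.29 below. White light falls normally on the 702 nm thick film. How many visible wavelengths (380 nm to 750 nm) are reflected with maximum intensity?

Top surface (1.41 → 1.36): reflection off a lower-index medium gives no phase shift.
Ray reflecting at the bottom interface goes from n = 1.36 toward n = 2.29: a half-wave phase shift.
Net: one phase inversion between the two reflected rays.
With one net inversion, constructive interference in reflection requires 2 n t = (m + ½) λ.
λ = 2 n t / (m + ½) = 1909 / (m + ½) nm.
m=2: 764 nm (IR); m=3: 546 nm (visible); m=4: 424 nm (visible); m=5: 347 nm (UV).

2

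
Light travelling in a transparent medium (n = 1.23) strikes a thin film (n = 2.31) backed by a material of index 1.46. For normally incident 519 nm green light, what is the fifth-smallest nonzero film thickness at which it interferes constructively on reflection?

506 nm

At the upper boundary (n = 1.23 to n = 2.31) the reflected ray undergoes a half-wave phase shift.
At the lower boundary (n = 2.31 to n = 1.46) the reflected ray undergoes no phase shift.
Exactly one π shift → a net half-wave offset.
So the condition for constructive reflection is 2 n t = (m + ½) λ.
The fifth-smallest nonzero thickness corresponds to m = 4: t = (m + ½) λ / (2 n) = 4.50 × 519 / (2 × 2.31) = 506 nm.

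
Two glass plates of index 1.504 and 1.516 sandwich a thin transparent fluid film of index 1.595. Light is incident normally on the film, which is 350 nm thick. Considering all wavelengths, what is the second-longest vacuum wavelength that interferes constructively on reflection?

At the upper boundary (n = 1.504 to n = 1.595) the reflected ray undergoes a half-wave phase shift.
At the lower boundary (n = 1.595 to n = 1.516) the reflected ray undergoes no phase shift.
The two reflections differ by half a wavelength.
With one net inversion, constructive interference in reflection requires 2 n t = (m + ½) λ.
λ = 2 n t / (m + ½). The second-longest wavelength is m = 1: λ = 2 × 1.595 × 350 / 1.50 = 744 nm.

744 nm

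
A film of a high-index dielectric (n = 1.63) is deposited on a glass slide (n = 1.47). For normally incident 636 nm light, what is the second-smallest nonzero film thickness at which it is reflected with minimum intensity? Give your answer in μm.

Top surface (1.0 → 1.63): reflection off a higher-index medium gives a half-wave phase shift.
Ray reflecting at the bottom interface goes from n = 1.63 toward n = 1.47: no phase shift.
Net: one phase inversion between the two reflected rays.
So the condition for destructive reflection is 2 n t = m λ.
The second-smallest nonzero thickness corresponds to m = 2: t = m λ / (2 n) = 2.00 × 636 / (2 × 1.63) = 390 nm.

0.390 μm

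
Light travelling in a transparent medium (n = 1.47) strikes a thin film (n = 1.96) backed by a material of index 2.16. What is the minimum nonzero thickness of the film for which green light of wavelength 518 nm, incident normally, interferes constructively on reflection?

At the upper boundary (n = 1.47 to n = 1.96) the reflected ray undergoes a half-wave phase shift.
Ray reflecting at the bottom interface goes from n = 1.96 toward n = 2.16: a half-wave phase shift.
Zero or two π shifts → no net half-wave offset.
With no net inversion, constructive interference in reflection requires 2 n t = m λ.
Minimum nonzero at m = 1: t = λ / (2 n) = 518 / (2 × 1.96) = 132 nm.

132 nm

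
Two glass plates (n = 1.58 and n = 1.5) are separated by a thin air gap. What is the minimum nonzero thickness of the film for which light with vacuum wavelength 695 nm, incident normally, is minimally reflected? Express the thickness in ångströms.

Top surface (1.58 → 1.0): reflection off a lower-index medium gives no phase shift.
Ray reflecting at the bottom interface goes from n = 1.0 toward n = 1.5: a half-wave phase shift.
Exactly one π shift → a net half-wave offset.
For minimum reflection here: 2 n t = m λ.
Minimum nonzero at m = 1: t = λ / (2 n) = 695 / (2 × 1.0) = 348 nm.

3475 Å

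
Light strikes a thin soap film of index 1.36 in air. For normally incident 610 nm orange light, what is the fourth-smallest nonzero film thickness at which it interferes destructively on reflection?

Ray reflecting at the top interface goes from n = 1.0 toward n = 1.36: a half-wave phase shift.
Bottom surface (1.36 → 1.0): reflection off a lower-index medium gives no phase shift.
The two reflections differ by half a wavelength.
For dark reflection here: 2 n t = m λ.
The fourth-smallest nonzero thickness corresponds to m = 4: t = m λ / (2 n) = 4.00 × 610 / (2 × 1.36) = 897 nm.

897 nm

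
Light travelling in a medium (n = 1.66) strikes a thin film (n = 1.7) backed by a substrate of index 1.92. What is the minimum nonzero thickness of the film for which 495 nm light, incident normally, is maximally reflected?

146 nm

At the upper boundary (n = 1.66 to n = 1.7) the reflected ray undergoes a half-wave phase shift.
Bottom surface (1.7 → 1.92): reflection off a higher-index medium gives a half-wave phase shift.
The two reflections carry the same phase change, so no net offset.
With no net inversion, constructive interference in reflection requires 2 n t = m λ.
Minimum nonzero at m = 1: t = λ / (2 n) = 495 / (2 × 1.7) = 146 nm.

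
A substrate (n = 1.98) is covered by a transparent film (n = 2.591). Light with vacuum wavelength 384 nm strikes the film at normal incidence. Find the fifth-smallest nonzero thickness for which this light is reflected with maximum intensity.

333 nm

At the upper boundary (n = 1.0 to n = 2.591) the reflected ray undergoes a half-wave phase shift.
At the lower boundary (n = 2.591 to n = 1.98) the reflected ray undergoes no phase shift.
The two reflections differ by half a wavelength.
So the condition for constructive reflection is 2 n t = (m + ½) λ.
The fifth-smallest nonzero thickness corresponds to m = 4: t = (m + ½) λ / (2 n) = 4.50 × 384 / (2 × 2.591) = 333 nm.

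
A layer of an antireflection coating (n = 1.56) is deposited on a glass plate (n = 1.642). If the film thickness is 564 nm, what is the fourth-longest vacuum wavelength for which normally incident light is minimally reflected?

Top surface (1.0 → 1.56): reflection off a higher-index medium gives a half-wave phase shift.
At the lower boundary (n = 1.56 to n = 1.642) the reflected ray undergoes a half-wave phase shift.
Zero or two π shifts → no net half-wave offset.
For minimum reflection here: 2 n t = (m + ½) λ.
λ = 2 n t / (m + ½). The fourth-longest wavelength is m = 3: λ = 2 × 1.56 × 564 / 3.50 = 503 nm.

503 nm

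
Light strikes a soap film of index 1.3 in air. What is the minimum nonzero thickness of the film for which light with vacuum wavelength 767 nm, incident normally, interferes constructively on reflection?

At the upper boundary (n = 1.0 to n = 1.3) the reflected ray undergoes a half-wave phase shift.
Bottom surface (1.3 → 1.0): reflection off a lower-index medium gives no phase shift.
The two reflections differ by half a wavelength.
So the condition for constructive reflection is 2 n t = (m + ½) λ.
Minimum at m = 0: t = λ / (4 n) = 767 / (4 × 1.3) = 148 nm.

148 nm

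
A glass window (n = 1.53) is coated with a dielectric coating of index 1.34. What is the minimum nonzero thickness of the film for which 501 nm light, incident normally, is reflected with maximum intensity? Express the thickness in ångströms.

1869 Å

Top surface (1.0 → 1.34): reflection off a higher-index medium gives a half-wave phase shift.
Ray reflecting at the bottom interface goes from n = 1.34 toward n = 1.53: a half-wave phase shift.
Zero or two π shifts → no net half-wave offset.
With no net inversion, constructive interference in reflection requires 2 n t = m λ.
Minimum nonzero at m = 1: t = λ / (2 n) = 501 / (2 × 1.34) = 187 nm.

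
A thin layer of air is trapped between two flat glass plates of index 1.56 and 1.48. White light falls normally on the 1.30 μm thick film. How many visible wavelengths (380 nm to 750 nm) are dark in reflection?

3

At the upper boundary (n = 1.56 to n = 1.0) the reflected ray undergoes no phase shift.
Ray reflecting at the bottom interface goes from n = 1.0 toward n = 1.48: a half-wave phase shift.
The two reflections differ by half a wavelength.
So the condition for destructive reflection is 2 n t = m λ.
λ = 2 n t / m = 2600 / m nm.
m=3: 867 nm (IR); m=4: 650 nm (visible); m=5: 520 nm (visible); m=6: 433 nm (visible); m=7: 371 nm (UV).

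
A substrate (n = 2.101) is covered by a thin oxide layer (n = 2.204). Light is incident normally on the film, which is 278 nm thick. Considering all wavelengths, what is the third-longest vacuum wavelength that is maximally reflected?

Ray reflecting at the top interface goes from n = 1.0 toward n = 2.204: a half-wave phase shift.
Ray reflecting at the bottom interface goes from n = 2.204 toward n = 2.101: no phase shift.
Exactly one π shift → a net half-wave offset.
With one net inversion, constructive interference in reflection requires 2 n t = (m + ½) λ.
λ = 2 n t / (m + ½). The third-longest wavelength is m = 2: λ = 2 × 2.204 × 278 / 2.50 = 490 nm.

490 nm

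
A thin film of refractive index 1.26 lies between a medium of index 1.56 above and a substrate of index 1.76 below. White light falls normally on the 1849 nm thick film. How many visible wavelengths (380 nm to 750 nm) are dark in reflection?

6

Ray reflecting at the top interface goes from n = 1.56 toward n = 1.26: no phase shift.
Bottom surface (1.26 → 1.76): reflection off a higher-index medium gives a half-wave phase shift.
Exactly one π shift → a net half-wave offset.
For minimum reflection here: 2 n t = m λ.
λ = 2 n t / m = 4659 / m nm.
m=6: 777 nm (IR); m=7: 666 nm (visible); m=8: 582 nm (visible); m=9: 518 nm (visible); m=10: 466 nm (visible); m=11: 424 nm (visible); m=12: 388 nm (visible); m=13: 358 nm (UV).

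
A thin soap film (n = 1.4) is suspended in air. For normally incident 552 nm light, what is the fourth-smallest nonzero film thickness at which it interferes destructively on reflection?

789 nm

Ray reflecting at the top interface goes from n = 1.0 toward n = 1.4: a half-wave phase shift.
At the lower boundary (n = 1.4 to n = 1.0) the reflected ray undergoes no phase shift.
Net: one phase inversion between the two reflected rays.
For minimum reflection here: 2 n t = m λ.
The fourth-smallest nonzero thickness corresponds to m = 4: t = m λ / (2 n) = 4.00 × 552 / (2 × 1.4) = 789 nm.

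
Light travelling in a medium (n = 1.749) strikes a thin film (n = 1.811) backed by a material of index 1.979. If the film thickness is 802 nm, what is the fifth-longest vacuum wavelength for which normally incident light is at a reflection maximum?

581 nm

Ray reflecting at the top interface goes from n = 1.749 toward n = 1.811: a half-wave phase shift.
Ray reflecting at the bottom interface goes from n = 1.811 toward n = 1.979: a half-wave phase shift.
Zero or two π shifts → no net half-wave offset.
So the condition for constructive reflection is 2 n t = m λ.
λ = 2 n t / m. The fifth-longest wavelength is m = 5: λ = 2 × 1.811 × 802 / 5.00 = 581 nm.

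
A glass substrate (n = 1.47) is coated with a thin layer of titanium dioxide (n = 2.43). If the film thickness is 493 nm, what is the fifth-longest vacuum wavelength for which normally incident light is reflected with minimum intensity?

Top surface (1.0 → 2.43): reflection off a higher-index medium gives a half-wave phase shift.
Bottom surface (2.43 → 1.47): reflection off a lower-index medium gives no phase shift.
Exactly one π shift → a net half-wave offset.
For minimum reflection here: 2 n t = m λ.
λ = 2 n t / m. The fifth-longest wavelength is m = 5: λ = 2 × 2.43 × 493 / 5.00 = 479 nm.

479 nm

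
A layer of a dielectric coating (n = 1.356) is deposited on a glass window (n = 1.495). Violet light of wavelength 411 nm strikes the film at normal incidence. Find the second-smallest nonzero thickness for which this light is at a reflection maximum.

303 nm

At the upper boundary (n = 1.0 to n = 1.356) the reflected ray undergoes a half-wave phase shift.
Ray reflecting at the bottom interface goes from n = 1.356 toward n = 1.495: a half-wave phase shift.
The two reflections carry the same phase change, so no net offset.
For maximum reflection here: 2 n t = m λ.
The second-smallest nonzero thickness corresponds to m = 2: t = m λ / (2 n) = 2.00 × 411 / (2 × 1.356) = 303 nm.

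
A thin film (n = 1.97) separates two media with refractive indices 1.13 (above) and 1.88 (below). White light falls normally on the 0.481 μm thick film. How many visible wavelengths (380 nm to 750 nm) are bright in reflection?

Top surface (1.13 → 1.97): reflection off a higher-index medium gives a half-wave phase shift.
Bottom surface (1.97 → 1.88): reflection off a lower-index medium gives no phase shift.
Exactly one π shift → a net half-wave offset.
For strong reflection here: 2 n t = (m + ½) λ.
λ = 2 n t / (m + ½) = 1895 / (m + ½) nm.
m=2: 758 nm (IR); m=3: 541 nm (visible); m=4: 421 nm (visible); m=5: 345 nm (UV).

2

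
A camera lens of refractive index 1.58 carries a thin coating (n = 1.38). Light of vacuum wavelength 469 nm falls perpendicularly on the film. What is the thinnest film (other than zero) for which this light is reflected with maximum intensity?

170 nm

At the upper boundary (n = 1.0 to n = 1.38) the reflected ray undergoes a half-wave phase shift.
Ray reflecting at the bottom interface goes from n = 1.38 toward n = 1.58: a half-wave phase shift.
Net: no relative phase inversion (both shifts match).
For maximum reflection here: 2 n t = m λ.
Minimum nonzero at m = 1: t = λ / (2 n) = 469 / (2 × 1.38) = 170 nm.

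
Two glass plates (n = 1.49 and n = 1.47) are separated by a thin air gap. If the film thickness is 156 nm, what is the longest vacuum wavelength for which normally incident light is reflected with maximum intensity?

Ray reflecting at the top interface goes from n = 1.49 toward n = 1.0: no phase shift.
Ray reflecting at the bottom interface goes from n = 1.0 toward n = 1.47: a half-wave phase shift.
Net: one phase inversion between the two reflected rays.
With one net inversion, constructive interference in reflection requires 2 n t = (m + ½) λ.
λ = 2 n t / (m + ½). The longest wavelength is m = 0: λ = 2 × 1.0 × 156 / 0.500 = 624 nm.

624 nm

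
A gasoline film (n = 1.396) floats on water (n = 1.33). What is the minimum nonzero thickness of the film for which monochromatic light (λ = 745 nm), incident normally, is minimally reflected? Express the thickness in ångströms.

Top surface (1.0 → 1.396): reflection off a higher-index medium gives a half-wave phase shift.
Bottom surface (1.396 → 1.33): reflection off a lower-index medium gives no phase shift.
Exactly one π shift → a net half-wave offset.
With one net inversion, destructive interference in reflection requires 2 n t = m λ.
Minimum nonzero at m = 1: t = λ / (2 n) = 745 / (2 × 1.396) = 267 nm.

2668 Å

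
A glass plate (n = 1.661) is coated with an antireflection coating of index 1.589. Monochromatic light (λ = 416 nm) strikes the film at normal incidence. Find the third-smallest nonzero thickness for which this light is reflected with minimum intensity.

At the upper boundary (n = 1.0 to n = 1.589) the reflected ray undergoes a half-wave phase shift.
At the lower boundary (n = 1.589 to n = 1.661) the reflected ray undergoes a half-wave phase shift.
Zero or two π shifts → no net half-wave offset.
So the condition for destructive reflection is 2 n t = (m + ½) λ.
The third-smallest nonzero thickness corresponds to m = 2: t = (m + ½) λ / (2 n) = 2.50 × 416 / (2 × 1.589) = 327 nm.

327 nm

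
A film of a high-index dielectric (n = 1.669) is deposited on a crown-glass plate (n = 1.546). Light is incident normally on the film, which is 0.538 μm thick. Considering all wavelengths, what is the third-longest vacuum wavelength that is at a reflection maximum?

718 nm

Ray reflecting at the top interface goes from n = 1.0 toward n = 1.669: a half-wave phase shift.
Bottom surface (1.669 → 1.546): reflection off a lower-index medium gives no phase shift.
Exactly one π shift → a net half-wave offset.
So the condition for constructive reflection is 2 n t = (m + ½) λ.
λ = 2 n t / (m + ½). The third-longest wavelength is m = 2: λ = 2 × 1.669 × 538 / 2.50 = 718 nm.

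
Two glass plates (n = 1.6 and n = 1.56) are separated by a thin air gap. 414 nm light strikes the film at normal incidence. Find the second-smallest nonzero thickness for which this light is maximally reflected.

311 nm

Ray reflecting at the top interface goes from n = 1.6 toward n = 1.0: no phase shift.
Bottom surface (1.0 → 1.56): reflection off a higher-index medium gives a half-wave phase shift.
The two reflections differ by half a wavelength.
So the condition for constructive reflection is 2 n t = (m + ½) λ.
The second-smallest nonzero thickness corresponds to m = 1: t = (m + ½) λ / (2 n) = 1.50 × 414 / (2 × 1.0) = 311 nm.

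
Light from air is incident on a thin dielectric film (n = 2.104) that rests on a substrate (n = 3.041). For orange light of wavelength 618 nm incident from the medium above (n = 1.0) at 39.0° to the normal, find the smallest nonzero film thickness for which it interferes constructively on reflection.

At the upper boundary (n = 1.0 to n = 2.104) the reflected ray undergoes a half-wave phase shift.
Ray reflecting at the bottom interface goes from n = 2.104 toward n = 3.041: a half-wave phase shift.
Net: no relative phase inversion (both shifts match).
With no net inversion, constructive interference in reflection requires 2 n t cos θ_r = m λ.
Snell's law: 1.0 sin 39.0° = 2.104 sin θ_r → sin θ_r = 0.299, cos θ_r = 0.954.
Minimum nonzero at m = 1: t = λ / (2 n cos θ_r) = 618 / (2 × 2.104 × 0.954) = 154 nm.

154 nm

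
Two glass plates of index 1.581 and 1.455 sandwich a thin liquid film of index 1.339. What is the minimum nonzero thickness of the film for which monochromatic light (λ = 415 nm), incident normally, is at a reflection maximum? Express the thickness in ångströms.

775 Å

Ray reflecting at the top interface goes from n = 1.581 toward n = 1.339: no phase shift.
At the lower boundary (n = 1.339 to n = 1.455) the reflected ray undergoes a half-wave phase shift.
Exactly one π shift → a net half-wave offset.
So the condition for constructive reflection is 2 n t = (m + ½) λ.
Minimum at m = 0: t = λ / (4 n) = 415 / (4 × 1.339) = 77.5 nm.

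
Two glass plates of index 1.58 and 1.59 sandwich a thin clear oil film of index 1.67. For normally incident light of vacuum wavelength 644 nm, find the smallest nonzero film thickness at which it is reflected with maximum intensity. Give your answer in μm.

Ray reflecting at the top interface goes from n = 1.58 toward n = 1.67: a half-wave phase shift.
Bottom surface (1.67 → 1.59): reflection off a lower-index medium gives no phase shift.
Exactly one π shift → a net half-wave offset.
With one net inversion, constructive interference in reflection requires 2 n t = (m + ½) λ.
Minimum at m = 0: t = λ / (4 n) = 644 / (4 × 1.67) = 96.4 nm.

0.0964 μm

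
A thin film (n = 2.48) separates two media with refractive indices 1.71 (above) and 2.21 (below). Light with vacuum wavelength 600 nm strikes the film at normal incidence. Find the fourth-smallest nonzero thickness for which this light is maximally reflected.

423 nm

Top surface (1.71 → 2.48): reflection off a higher-index medium gives a half-wave phase shift.
Bottom surface (2.48 → 2.21): reflection off a lower-index medium gives no phase shift.
Exactly one π shift → a net half-wave offset.
For maximum reflection here: 2 n t = (m + ½) λ.
The fourth-smallest nonzero thickness corresponds to m = 3: t = (m + ½) λ / (2 n) = 3.50 × 600 / (2 × 2.48) = 423 nm.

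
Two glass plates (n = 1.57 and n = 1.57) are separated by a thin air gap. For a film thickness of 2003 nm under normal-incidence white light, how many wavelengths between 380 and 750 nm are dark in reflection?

5

Ray reflecting at the top interface goes from n = 1.57 toward n = 1.0: no phase shift.
Bottom surface (1.0 → 1.57): reflection off a higher-index medium gives a half-wave phase shift.
The two reflections differ by half a wavelength.
For minimum reflection here: 2 n t = m λ.
λ = 2 n t / m = 4006 / m nm.
m=5: 801 nm (IR); m=6: 668 nm (visible); m=7: 572 nm (visible); m=8: 501 nm (visible); m=9: 445 nm (visible); m=10: 401 nm (visible); m=11: 364 nm (UV).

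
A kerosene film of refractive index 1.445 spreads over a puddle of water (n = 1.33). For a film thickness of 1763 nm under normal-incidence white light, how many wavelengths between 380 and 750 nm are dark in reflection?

Top surface (1.0 → 1.445): reflection off a higher-index medium gives a half-wave phase shift.
Bottom surface (1.445 → 1.33): reflection off a lower-index medium gives no phase shift.
Exactly one π shift → a net half-wave offset.
With one net inversion, destructive interference in reflection requires 2 n t = m λ.
λ = 2 n t / m = 5095 / m nm.
m=6: 849 nm (IR); m=7: 728 nm (visible); m=8: 637 nm (visible); m=9: 566 nm (visible); m=10: 510 nm (visible); m=11: 463 nm (visible); m=12: 425 nm (visible); m=13: 392 nm (visible); m=14: 364 nm (UV).

7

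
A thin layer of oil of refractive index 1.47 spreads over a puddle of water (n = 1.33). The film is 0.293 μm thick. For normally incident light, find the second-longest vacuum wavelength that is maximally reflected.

574 nm

Top surface (1.0 → 1.47): reflection off a higher-index medium gives a half-wave phase shift.
Ray reflecting at the bottom interface goes from n = 1.47 toward n = 1.33: no phase shift.
Exactly one π shift → a net half-wave offset.
So the condition for constructive reflection is 2 n t = (m + ½) λ.
λ = 2 n t / (m + ½). The second-longest wavelength is m = 1: λ = 2 × 1.47 × 293 / 1.50 = 574 nm.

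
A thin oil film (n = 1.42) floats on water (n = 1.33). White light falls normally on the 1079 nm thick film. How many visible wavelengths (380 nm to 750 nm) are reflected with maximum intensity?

4

Top surface (1.0 → 1.42): reflection off a higher-index medium gives a half-wave phase shift.
Ray reflecting at the bottom interface goes from n = 1.42 toward n = 1.33: no phase shift.
The two reflections differ by half a wavelength.
With one net inversion, constructive interference in reflection requires 2 n t = (m + ½) λ.
λ = 2 n t / (m + ½) = 3064 / (m + ½) nm.
m=3: 876 nm (IR); m=4: 681 nm (visible); m=5: 557 nm (visible); m=6: 471 nm (visible); m=7: 409 nm (visible); m=8: 361 nm (UV).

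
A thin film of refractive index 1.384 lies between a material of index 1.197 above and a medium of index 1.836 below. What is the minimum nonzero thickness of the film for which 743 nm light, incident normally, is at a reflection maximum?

At the upper boundary (n = 1.197 to n = 1.384) the reflected ray undergoes a half-wave phase shift.
Bottom surface (1.384 → 1.836): reflection off a higher-index medium gives a half-wave phase shift.
Zero or two π shifts → no net half-wave offset.
So the condition for constructive reflection is 2 n t = m λ.
Minimum nonzero at m = 1: t = λ / (2 n) = 743 / (2 × 1.384) = 268 nm.

268 nm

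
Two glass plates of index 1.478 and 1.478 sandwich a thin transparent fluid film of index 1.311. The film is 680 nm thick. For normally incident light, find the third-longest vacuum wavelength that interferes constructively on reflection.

Ray reflecting at the top interface goes from n = 1.478 toward n = 1.311: no phase shift.
Bottom surface (1.311 → 1.478): reflection off a higher-index medium gives a half-wave phase shift.
Exactly one π shift → a net half-wave offset.
With one net inversion, constructive interference in reflection requires 2 n t = (m + ½) λ.
λ = 2 n t / (m + ½). The third-longest wavelength is m = 2: λ = 2 × 1.311 × 680 / 2.50 = 713 nm.

713 nm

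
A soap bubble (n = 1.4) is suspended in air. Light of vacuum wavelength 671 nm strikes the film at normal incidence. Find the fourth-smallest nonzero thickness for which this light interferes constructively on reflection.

Ray reflecting at the top interface goes from n = 1.0 toward n = 1.4: a half-wave phase shift.
At the lower boundary (n = 1.4 to n = 1.0) the reflected ray undergoes no phase shift.
Exactly one π shift → a net half-wave offset.
With one net inversion, constructive interference in reflection requires 2 n t = (m + ½) λ.
The fourth-smallest nonzero thickness corresponds to m = 3: t = (m + ½) λ / (2 n) = 3.50 × 671 / (2 × 1.4) = 839 nm.

839 nm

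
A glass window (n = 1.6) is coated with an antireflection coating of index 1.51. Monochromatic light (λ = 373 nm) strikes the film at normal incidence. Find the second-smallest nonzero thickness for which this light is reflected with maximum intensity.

At the upper boundary (n = 1.0 to n = 1.51) the reflected ray undergoes a half-wave phase shift.
Ray reflecting at the bottom interface goes from n = 1.51 toward n = 1.6: a half-wave phase shift.
Zero or two π shifts → no net half-wave offset.
With no net inversion, constructive interference in reflection requires 2 n t = m λ.
The second-smallest nonzero thickness corresponds to m = 2: t = m λ / (2 n) = 2.00 × 373 / (2 × 1.51) = 247 nm.

247 nm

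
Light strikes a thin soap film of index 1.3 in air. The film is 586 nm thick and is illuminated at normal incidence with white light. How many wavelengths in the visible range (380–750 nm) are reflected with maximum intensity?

2

At the upper boundary (n = 1.0 to n = 1.3) the reflected ray undergoes a half-wave phase shift.
At the lower boundary (n = 1.3 to n = 1.0) the reflected ray undergoes no phase shift.
Net: one phase inversion between the two reflected rays.
So the condition for constructive reflection is 2 n t = (m + ½) λ.
λ = 2 n t / (m + ½) = 1524 / (m + ½) nm.
m=1: 1016 nm (IR); m=2: 609 nm (visible); m=3: 435 nm (visible); m=4: 339 nm (UV).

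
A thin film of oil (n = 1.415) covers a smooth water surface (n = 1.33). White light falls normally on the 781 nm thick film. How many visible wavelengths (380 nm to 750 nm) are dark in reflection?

At the upper boundary (n = 1.0 to n = 1.415) the reflected ray undergoes a half-wave phase shift.
Ray reflecting at the bottom interface goes from n = 1.415 toward n = 1.33: no phase shift.
Exactly one π shift → a net half-wave offset.
For weak reflection here: 2 n t = m λ.
λ = 2 n t / m = 2210 / m nm.
m=2: 1105 nm (IR); m=3: 737 nm (visible); m=4: 553 nm (visible); m=5: 442 nm (visible); m=6: 368 nm (UV).

3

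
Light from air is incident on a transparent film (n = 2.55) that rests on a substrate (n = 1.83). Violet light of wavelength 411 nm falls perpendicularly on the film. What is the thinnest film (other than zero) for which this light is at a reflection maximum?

40.3 nm

At the upper boundary (n = 1.0 to n = 2.55) the reflected ray undergoes a half-wave phase shift.
Bottom surface (2.55 → 1.83): reflection off a lower-index medium gives no phase shift.
Net: one phase inversion between the two reflected rays.
With one net inversion, constructive interference in reflection requires 2 n t = (m + ½) λ.
Minimum at m = 0: t = λ / (4 n) = 411 / (4 × 2.55) = 40.3 nm.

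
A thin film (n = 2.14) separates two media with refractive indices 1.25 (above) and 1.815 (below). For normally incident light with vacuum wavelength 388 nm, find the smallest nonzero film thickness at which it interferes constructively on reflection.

45.3 nm

At the upper boundary (n = 1.25 to n = 2.14) the reflected ray undergoes a half-wave phase shift.
Ray reflecting at the bottom interface goes from n = 2.14 toward n = 1.815: no phase shift.
The two reflections differ by half a wavelength.
With one net inversion, constructive interference in reflection requires 2 n t = (m + ½) λ.
Minimum at m = 0: t = λ / (4 n) = 388 / (4 × 2.14) = 45.3 nm.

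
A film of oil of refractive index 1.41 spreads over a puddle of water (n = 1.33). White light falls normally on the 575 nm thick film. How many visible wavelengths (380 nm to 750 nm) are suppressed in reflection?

2

Ray reflecting at the top interface goes from n = 1.0 toward n = 1.41: a half-wave phase shift.
Ray reflecting at the bottom interface goes from n = 1.41 toward n = 1.33: no phase shift.
Net: one phase inversion between the two reflected rays.
So the condition for destructive reflection is 2 n t = m λ.
λ = 2 n t / m = 1622 / m nm.
m=2: 811 nm (IR); m=3: 541 nm (visible); m=4: 405 nm (visible); m=5: 324 nm (UV).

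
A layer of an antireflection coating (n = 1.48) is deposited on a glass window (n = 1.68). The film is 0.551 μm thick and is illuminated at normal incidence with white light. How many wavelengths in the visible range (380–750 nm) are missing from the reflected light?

2

Ray reflecting at the top interface goes from n = 1.0 toward n = 1.48: a half-wave phase shift.
At the lower boundary (n = 1.48 to n = 1.68) the reflected ray undergoes a half-wave phase shift.
Zero or two π shifts → no net half-wave offset.
With no net inversion, destructive interference in reflection requires 2 n t = (m + ½) λ.
λ = 2 n t / (m + ½) = 1631 / (m + ½) nm.
m=1: 1087 nm (IR); m=2: 652 nm (visible); m=3: 466 nm (visible); m=4: 362 nm (UV).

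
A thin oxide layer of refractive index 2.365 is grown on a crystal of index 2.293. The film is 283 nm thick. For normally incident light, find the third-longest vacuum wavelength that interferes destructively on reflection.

446 nm

Top surface (1.0 → 2.365): reflection off a higher-index medium gives a half-wave phase shift.
Bottom surface (2.365 → 2.293): reflection off a lower-index medium gives no phase shift.
The two reflections differ by half a wavelength.
With one net inversion, destructive interference in reflection requires 2 n t = m λ.
λ = 2 n t / m. The third-longest wavelength is m = 3: λ = 2 × 2.365 × 283 / 3.00 = 446 nm.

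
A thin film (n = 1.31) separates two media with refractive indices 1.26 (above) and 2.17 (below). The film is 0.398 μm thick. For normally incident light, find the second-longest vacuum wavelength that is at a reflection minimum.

At the upper boundary (n = 1.26 to n = 1.31) the reflected ray undergoes a half-wave phase shift.
Ray reflecting at the bottom interface goes from n = 1.31 toward n = 2.17: a half-wave phase shift.
The two reflections carry the same phase change, so no net offset.
So the condition for destructive reflection is 2 n t = (m + ½) λ.
λ = 2 n t / (m + ½). The second-longest wavelength is m = 1: λ = 2 × 1.31 × 398 / 1.50 = 695 nm.

695 nm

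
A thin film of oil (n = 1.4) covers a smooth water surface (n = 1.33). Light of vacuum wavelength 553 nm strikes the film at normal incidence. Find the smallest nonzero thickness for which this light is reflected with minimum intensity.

At the upper boundary (n = 1.0 to n = 1.4) the reflected ray undergoes a half-wave phase shift.
At the lower boundary (n = 1.4 to n = 1.33) the reflected ray undergoes no phase shift.
Net: one phase inversion between the two reflected rays.
For weak reflection here: 2 n t = m λ.
The smallest nonzero thickness corresponds to m = 1: t = m λ / (2 n) = 1.00 × 553 / (2 × 1.4) = 198 nm.

198 nm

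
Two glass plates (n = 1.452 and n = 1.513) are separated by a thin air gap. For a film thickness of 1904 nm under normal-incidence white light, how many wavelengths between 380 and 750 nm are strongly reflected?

Ray reflecting at the top interface goes from n = 1.452 toward n = 1.0: no phase shift.
At the lower boundary (n = 1.0 to n = 1.513) the reflected ray undergoes a half-wave phase shift.
Exactly one π shift → a net half-wave offset.
With one net inversion, constructive interference in reflection requires 2 n t = (m + ½) λ.
λ = 2 n t / (m + ½) = 3808 / (m + ½) nm.
m=4: 846 nm (IR); m=5: 692 nm (visible); m=6: 586 nm (visible); m=7: 508 nm (visible); m=8: 448 nm (visible); m=9: 401 nm (visible); m=10: 363 nm (UV).

5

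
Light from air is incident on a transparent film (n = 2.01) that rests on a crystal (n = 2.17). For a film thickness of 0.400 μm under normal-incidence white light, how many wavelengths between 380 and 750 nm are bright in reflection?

2

Top surface (1.0 → 2.01): reflection off a higher-index medium gives a half-wave phase shift.
At the lower boundary (n = 2.01 to n = 2.17) the reflected ray undergoes a half-wave phase shift.
Net: no relative phase inversion (both shifts match).
With no net inversion, constructive interference in reflection requires 2 n t = m λ.
λ = 2 n t / m = 1608 / m nm.
m=2: 804 nm (IR); m=3: 536 nm (visible); m=4: 402 nm (visible); m=5: 322 nm (UV).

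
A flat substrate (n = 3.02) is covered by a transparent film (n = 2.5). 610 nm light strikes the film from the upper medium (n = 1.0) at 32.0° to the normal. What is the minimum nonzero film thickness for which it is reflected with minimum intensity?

62.4 nm

Ray reflecting at the top interface goes from n = 1.0 toward n = 2.5: a half-wave phase shift.
At the lower boundary (n = 2.5 to n = 3.02) the reflected ray undergoes a half-wave phase shift.
The two reflections carry the same phase change, so no net offset.
So the condition for destructive reflection is 2 n t cos θ_r = (m + ½) λ.
Snell's law: 1.0 sin 32.0° = 2.5 sin θ_r → sin θ_r = 0.212, cos θ_r = 0.977.
Minimum at m = 0: t = λ / (4 n cos θ_r) = 610 / (4 × 2.5 × 0.977) = 62.4 nm.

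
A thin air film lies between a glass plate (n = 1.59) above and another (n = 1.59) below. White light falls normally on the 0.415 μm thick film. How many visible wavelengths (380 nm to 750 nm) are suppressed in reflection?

1

Ray reflecting at the top interface goes from n = 1.59 toward n = 1.0: no phase shift.
At the lower boundary (n = 1.0 to n = 1.59) the reflected ray undergoes a half-wave phase shift.
Exactly one π shift → a net half-wave offset.
So the condition for destructive reflection is 2 n t = m λ.
λ = 2 n t / m = 830 / m nm.
m=1: 830 nm (IR); m=2: 415 nm (visible); m=3: 277 nm (UV).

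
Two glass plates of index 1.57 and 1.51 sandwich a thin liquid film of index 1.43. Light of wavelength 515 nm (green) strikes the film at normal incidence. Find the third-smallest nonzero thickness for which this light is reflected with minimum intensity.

540 nm

Ray reflecting at the top interface goes from n = 1.57 toward n = 1.43: no phase shift.
Ray reflecting at the bottom interface goes from n = 1.43 toward n = 1.51: a half-wave phase shift.
Exactly one π shift → a net half-wave offset.
For minimum reflection here: 2 n t = m λ.
The third-smallest nonzero thickness corresponds to m = 3: t = m λ / (2 n) = 3.00 × 515 / (2 × 1.43) = 540 nm.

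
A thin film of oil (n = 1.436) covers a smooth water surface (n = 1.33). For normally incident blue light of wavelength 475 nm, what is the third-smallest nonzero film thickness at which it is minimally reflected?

Ray reflecting at the top interface goes from n = 1.0 toward n = 1.436: a half-wave phase shift.
At the lower boundary (n = 1.436 to n = 1.33) the reflected ray undergoes no phase shift.
Exactly one π shift → a net half-wave offset.
For dark reflection here: 2 n t = m λ.
The third-smallest nonzero thickness corresponds to m = 3: t = m λ / (2 n) = 3.00 × 475 / (2 × 1.436) = 496 nm.

496 nm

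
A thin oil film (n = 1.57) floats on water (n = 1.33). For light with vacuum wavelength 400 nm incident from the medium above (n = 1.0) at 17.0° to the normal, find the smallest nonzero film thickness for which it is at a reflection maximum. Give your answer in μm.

Ray reflecting at the top interface goes from n = 1.0 toward n = 1.57: a half-wave phase shift.
Ray reflecting at the bottom interface goes from n = 1.57 toward n = 1.33: no phase shift.
Exactly one π shift → a net half-wave offset.
For bright reflection here: 2 n t cos θ_r = (m + ½) λ.
Snell's law: 1.0 sin 17.0° = 1.57 sin θ_r → sin θ_r = 0.186, cos θ_r = 0.983.
Minimum at m = 0: t = λ / (4 n cos θ_r) = 400 / (4 × 1.57 × 0.983) = 64.8 nm.

0.0648 μm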